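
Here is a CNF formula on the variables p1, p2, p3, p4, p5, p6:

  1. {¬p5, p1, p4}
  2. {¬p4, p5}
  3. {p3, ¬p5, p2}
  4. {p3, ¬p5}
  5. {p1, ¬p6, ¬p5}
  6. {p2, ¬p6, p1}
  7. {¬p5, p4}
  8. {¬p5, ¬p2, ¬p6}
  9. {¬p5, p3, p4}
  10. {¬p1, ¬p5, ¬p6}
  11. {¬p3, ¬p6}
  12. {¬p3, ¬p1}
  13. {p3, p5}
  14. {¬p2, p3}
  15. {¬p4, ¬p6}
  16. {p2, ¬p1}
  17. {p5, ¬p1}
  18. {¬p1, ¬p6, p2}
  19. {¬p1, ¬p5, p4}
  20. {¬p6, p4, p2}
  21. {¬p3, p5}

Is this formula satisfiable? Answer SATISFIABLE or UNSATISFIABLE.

SATISFIABLE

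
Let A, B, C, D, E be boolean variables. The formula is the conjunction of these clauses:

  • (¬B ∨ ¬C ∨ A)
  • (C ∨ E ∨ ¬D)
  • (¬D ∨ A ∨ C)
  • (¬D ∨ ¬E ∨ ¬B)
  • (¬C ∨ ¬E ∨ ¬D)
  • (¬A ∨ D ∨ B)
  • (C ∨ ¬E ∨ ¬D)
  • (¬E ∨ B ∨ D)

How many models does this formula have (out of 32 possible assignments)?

11

Split on D, then C.
  D=T, C=T: remaining (A,B,E) ∈ {(F,F,F); (T,F,F); (T,T,F)} — 3.
  D=T, C=F: a clause becomes empty — 0.
  D=F, C=T: remaining (A,B,E) ∈ {(F,F,F); (T,T,F); (T,T,T)} — 3.
  D=F, C=F: 5 of the 8 assignments to (A,B,E) work.
Total: 3 + 0 + 3 + 5 = 11.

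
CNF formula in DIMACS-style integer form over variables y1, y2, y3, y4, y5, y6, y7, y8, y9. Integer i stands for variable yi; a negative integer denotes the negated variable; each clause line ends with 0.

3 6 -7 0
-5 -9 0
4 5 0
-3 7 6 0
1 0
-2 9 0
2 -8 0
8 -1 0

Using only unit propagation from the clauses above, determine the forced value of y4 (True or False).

True

Unit clause (y1) sets y1 = True.
From (~y1 | y8) and y1 = True: y8 = True.
(~y8 | y2): since y8 = True, the clause reduces to (y2). y2 = True.
From (y9 | ~y2) and y2 = True: y9 = True.
(~y9 | ~y5) with y9 = True leaves only ~y5, so y5 = False.
(y5 | y4): since y5 = False, the clause reduces to (y4). y4 = True.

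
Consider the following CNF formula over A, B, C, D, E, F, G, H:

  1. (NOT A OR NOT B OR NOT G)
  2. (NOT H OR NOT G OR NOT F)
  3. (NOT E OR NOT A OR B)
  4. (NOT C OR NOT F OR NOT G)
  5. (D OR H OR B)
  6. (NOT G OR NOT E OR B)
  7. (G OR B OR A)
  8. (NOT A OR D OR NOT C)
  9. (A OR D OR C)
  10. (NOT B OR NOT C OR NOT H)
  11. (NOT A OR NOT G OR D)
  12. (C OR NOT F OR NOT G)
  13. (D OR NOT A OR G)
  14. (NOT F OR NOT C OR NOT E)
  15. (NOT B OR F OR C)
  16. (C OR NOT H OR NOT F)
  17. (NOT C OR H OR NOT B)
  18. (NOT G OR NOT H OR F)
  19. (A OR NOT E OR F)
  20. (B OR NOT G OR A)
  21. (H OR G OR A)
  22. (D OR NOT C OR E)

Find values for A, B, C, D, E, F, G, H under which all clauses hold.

A = True  B = False  C = True  D = True  E = False  F = False  G = True  H = False

D occurs only positively in the remaining clauses — set D = True.
Branch on A: take A = True.
The remaining clauses are satisfied by B = False, C = True, E = False, F = False, G = True, H = False.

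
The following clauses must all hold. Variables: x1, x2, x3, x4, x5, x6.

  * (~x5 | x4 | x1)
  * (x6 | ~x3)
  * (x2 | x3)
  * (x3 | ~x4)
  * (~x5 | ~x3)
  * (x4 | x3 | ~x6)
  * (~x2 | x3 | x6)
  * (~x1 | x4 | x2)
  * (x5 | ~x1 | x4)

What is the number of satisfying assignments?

6

The models are:
  x1=F x2=F x3=T x4=F x5=F x6=T
  x1=F x2=F x3=T x4=T x5=F x6=T
  x1=F x2=T x3=T x4=F x5=F x6=T
  x1=F x2=T x3=T x4=T x5=F x6=T
  x1=T x2=F x3=T x4=T x5=F x6=T
  x1=T x2=T x3=T x4=T x5=F x6=T
Count: 6.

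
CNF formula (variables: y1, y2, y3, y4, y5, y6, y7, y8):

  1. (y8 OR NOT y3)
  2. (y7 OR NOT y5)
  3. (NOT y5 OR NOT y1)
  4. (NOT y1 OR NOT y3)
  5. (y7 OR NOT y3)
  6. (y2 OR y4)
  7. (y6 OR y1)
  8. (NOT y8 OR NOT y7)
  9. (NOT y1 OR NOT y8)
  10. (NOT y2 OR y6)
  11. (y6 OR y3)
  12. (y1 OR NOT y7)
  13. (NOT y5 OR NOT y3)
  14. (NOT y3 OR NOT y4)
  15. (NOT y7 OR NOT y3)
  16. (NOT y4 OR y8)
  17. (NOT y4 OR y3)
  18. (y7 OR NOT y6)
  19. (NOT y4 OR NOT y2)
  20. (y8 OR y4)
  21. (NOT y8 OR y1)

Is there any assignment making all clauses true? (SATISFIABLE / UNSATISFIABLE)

UNSATISFIABLE

y3 = True:
  propagation gives y8=True, y1=False; an empty clause results — contradiction.
y3 = False:
  propagation gives y6=True, y4=False, y2=True, y7=True; an empty clause results — contradiction.
Every branch closes, so no satisfying assignment exists.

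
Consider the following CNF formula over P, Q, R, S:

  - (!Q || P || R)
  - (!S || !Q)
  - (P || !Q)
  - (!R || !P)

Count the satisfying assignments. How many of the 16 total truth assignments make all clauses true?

The models are:
  P=0 Q=0 R=0 S=0
  P=0 Q=0 R=0 S=1
  P=0 Q=0 R=1 S=0
  P=0 Q=0 R=1 S=1
  P=1 Q=0 R=0 S=0
  P=1 Q=0 R=0 S=1
  P=1 Q=1 R=0 S=0
Count: 7.

7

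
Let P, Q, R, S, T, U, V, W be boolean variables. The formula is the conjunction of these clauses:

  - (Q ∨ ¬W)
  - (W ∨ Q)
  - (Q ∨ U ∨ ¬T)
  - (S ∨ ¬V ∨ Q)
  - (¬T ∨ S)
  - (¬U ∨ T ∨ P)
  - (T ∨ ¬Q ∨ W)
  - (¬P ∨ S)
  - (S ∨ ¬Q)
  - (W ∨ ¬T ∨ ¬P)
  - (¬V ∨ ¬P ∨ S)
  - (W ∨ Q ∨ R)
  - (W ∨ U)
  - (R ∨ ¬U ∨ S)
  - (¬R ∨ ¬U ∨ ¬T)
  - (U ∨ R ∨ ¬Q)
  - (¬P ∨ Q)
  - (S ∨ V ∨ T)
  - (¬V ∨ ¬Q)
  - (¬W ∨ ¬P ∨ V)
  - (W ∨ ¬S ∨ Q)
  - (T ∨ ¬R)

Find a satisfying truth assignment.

P=0  Q=1  R=0  S=1  T=1  U=1  V=0  W=0

Check each clause:
  1. (¬W ∨ Q) — ¬W is true.
  2. (Q ∨ W) — Q is true.
  3. (U ∨ Q ∨ ¬T) — Q is true.
  4. (¬V ∨ Q ∨ S) — ¬V is true.
  5. (¬T ∨ S) — S is true.
  6. (T ∨ ¬U ∨ P) — T is true.
  7. (¬Q ∨ T ∨ W) — T is true.
  8. (S ∨ ¬P) — S is true.
  9. (S ∨ ¬Q) — S is true.
  10. (¬P ∨ ¬T ∨ W) — ¬P is true.
  11. (¬V ∨ ¬P ∨ S) — ¬V is true.
  12. (Q ∨ R ∨ W) — Q is true.
  13. (W ∨ U) — U is true.
  14. (¬U ∨ R ∨ S) — S is true.
  15. (¬R ∨ ¬T ∨ ¬U) — ¬R is true.
  16. (R ∨ U ∨ ¬Q) — U is true.
  17. (Q ∨ ¬P) — Q is true.
  18. (V ∨ S ∨ T) — S is true.
  19. (¬V ∨ ¬Q) — ¬V is true.
  20. (¬P ∨ ¬W ∨ V) — ¬W is true.
  21. (W ∨ ¬S ∨ Q) — Q is true.
  22. (¬R ∨ T) — ¬R is true.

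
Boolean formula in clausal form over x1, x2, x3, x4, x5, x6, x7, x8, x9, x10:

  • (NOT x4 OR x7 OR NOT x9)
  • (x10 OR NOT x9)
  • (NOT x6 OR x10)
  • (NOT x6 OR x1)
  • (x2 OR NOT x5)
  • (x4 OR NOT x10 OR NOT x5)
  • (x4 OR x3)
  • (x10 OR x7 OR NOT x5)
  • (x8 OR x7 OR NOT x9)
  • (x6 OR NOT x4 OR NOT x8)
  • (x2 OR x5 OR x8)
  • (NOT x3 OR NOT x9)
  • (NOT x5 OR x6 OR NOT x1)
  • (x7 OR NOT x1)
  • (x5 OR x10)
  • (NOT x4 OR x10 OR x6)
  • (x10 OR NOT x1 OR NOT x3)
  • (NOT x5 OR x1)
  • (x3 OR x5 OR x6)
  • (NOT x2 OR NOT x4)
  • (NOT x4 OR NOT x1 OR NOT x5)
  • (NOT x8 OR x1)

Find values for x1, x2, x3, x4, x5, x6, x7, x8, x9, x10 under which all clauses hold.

x1=T, x2=T, x3=T, x4=F, x5=F, x6=F, x7=T, x8=F, x9=F, x10=T

Pure literal: x7 appears only positively; assign x7 = True.
Pure literal: x9 appears only negated; assign x9 = False.
Set x1 = True and propagate.
For the remaining variables, x2 = True, x3 = True, x4 = False, x5 = False, x6 = False, x8 = False, x10 = True works.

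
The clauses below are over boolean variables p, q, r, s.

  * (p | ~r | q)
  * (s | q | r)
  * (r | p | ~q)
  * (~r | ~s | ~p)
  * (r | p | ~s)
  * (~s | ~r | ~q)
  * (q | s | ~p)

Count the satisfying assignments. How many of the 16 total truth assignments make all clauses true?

5

Satisfying assignments:
  p=F q=T r=T s=F
  p=T q=F r=F s=T
  p=T q=T r=F s=F
  p=T q=T r=F s=T
  p=T q=T r=T s=F
That's 5 in total.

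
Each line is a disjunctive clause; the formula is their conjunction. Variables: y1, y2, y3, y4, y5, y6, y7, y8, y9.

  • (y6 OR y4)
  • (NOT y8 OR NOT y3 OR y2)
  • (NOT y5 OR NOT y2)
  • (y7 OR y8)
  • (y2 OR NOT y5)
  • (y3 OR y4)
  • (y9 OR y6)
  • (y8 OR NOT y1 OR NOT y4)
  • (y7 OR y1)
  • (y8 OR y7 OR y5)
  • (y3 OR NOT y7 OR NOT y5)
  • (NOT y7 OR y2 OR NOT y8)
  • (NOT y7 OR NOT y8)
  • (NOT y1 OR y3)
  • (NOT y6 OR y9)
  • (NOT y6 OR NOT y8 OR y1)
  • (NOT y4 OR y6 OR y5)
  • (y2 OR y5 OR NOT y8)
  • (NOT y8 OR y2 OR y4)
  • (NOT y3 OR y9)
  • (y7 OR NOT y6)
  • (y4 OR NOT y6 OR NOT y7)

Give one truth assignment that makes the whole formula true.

y9 occurs only positively in the remaining clauses — set y9 = True.
Try y1 = False.
  then y7 is forced to True.
  then y8 is forced to False.
Branch on y2: take y2 = False.
  then y5 is forced to False.
The remaining clauses are satisfied by y3 = False, y4 = True, y6 = True.
Every clause has at least one true literal under this assignment.

y1=False, y2=False, y3=False, y4=True, y5=False, y6=True, y7=True, y8=False, y9=True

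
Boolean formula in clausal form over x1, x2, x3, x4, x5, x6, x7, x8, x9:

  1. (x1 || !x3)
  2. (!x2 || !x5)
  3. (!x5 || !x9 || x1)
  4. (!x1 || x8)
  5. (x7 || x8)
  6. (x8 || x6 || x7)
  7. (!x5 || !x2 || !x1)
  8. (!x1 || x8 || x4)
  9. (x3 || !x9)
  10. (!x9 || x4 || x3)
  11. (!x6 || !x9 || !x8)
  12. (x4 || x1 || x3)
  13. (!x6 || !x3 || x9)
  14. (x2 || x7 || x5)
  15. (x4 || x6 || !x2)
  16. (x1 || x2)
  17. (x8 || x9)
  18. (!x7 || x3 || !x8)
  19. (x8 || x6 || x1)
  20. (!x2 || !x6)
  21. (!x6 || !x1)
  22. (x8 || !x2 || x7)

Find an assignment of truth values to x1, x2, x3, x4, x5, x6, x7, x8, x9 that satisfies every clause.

x1=T, x2=F, x3=T, x4=T, x5=T, x6=F, x7=F, x8=T, x9=T

x4 occurs only positively in the remaining clauses — set x4 = True.
Branch on x1: take x1 = True.
  then x8 is forced to True.
  then x6 is forced to False.
Branch on x2: take x2 = False.
Branch on x3: take x3 = True.
The remaining clauses are satisfied by x5 = True, x7 = False, x9 = True.
Every clause has at least one true literal under this assignment.
Check each clause:
  1. (x1 || !x3) — x1 is true.
  2. (!x2 || !x5) — !x2 is true.
  3. (!x9 || x1 || !x5) — x1 is true.
  4. (x8 || !x1) — x8 is true.
  5. (x8 || x7) — x8 is true.
  6. (x8 || x6 || x7) — x8 is true.
  7. (!x1 || !x5 || !x2) — !x2 is true.
  8. (x8 || !x1 || x4) — x8 is true.
  9. (x3 || !x9) — x3 is true.
  10. (x4 || !x9 || x3) — x3 is true.
  11. (!x6 || !x9 || !x8) — !x6 is true.
  12. (x1 || x4 || x3) — x1 is true.
  13. (x9 || !x3 || !x6) — x9 is true.
  14. (x7 || x5 || x2) — x5 is true.
  15. (x4 || !x2 || x6) — x4 is true.
  16. (x1 || x2) — x1 is true.
  17. (x9 || x8) — x8 is true.
  18. (!x7 || !x8 || x3) — !x7 is true.
  19. (x1 || x6 || x8) — x8 is true.
  20. (!x6 || !x2) — !x6 is true.
  21. (!x6 || !x1) — !x6 is true.
  22. (x8 || !x2 || x7) — x8 is true.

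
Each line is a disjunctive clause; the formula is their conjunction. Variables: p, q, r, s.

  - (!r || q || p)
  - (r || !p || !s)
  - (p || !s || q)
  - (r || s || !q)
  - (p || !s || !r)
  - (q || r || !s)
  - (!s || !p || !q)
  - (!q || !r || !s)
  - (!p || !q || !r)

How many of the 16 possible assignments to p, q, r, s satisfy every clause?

6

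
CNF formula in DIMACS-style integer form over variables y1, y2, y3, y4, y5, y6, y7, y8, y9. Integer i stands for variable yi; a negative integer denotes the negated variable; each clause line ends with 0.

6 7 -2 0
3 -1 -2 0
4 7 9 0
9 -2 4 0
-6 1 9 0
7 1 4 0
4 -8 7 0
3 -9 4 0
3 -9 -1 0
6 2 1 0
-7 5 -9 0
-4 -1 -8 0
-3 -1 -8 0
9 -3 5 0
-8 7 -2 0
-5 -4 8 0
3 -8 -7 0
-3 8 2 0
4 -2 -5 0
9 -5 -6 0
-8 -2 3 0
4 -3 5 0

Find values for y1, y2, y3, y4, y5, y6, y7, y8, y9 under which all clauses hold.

y1=0  y2=0  y3=1  y4=1  y5=1  y6=1  y7=0  y8=1  y9=1

Try y1 = False.
For the remaining variables, y2 = False, y3 = True, y4 = True, y5 = True, y6 = True, y7 = False, y8 = True, y9 = True works.
Every clause has at least one true literal under this assignment.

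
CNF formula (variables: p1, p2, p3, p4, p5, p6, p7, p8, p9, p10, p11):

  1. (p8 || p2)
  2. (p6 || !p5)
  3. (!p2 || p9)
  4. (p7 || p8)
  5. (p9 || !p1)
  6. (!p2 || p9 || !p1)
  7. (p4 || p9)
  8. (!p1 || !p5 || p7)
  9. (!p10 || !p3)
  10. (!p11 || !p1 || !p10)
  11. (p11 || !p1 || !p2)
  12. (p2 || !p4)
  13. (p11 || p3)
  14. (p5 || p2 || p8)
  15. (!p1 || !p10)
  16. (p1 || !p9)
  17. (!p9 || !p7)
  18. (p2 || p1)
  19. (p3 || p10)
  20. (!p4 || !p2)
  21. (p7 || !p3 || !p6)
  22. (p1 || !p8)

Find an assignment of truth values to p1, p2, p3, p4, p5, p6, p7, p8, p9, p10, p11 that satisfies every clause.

p1 = T, p2 = F, p3 = T, p4 = F, p5 = F, p6 = F, p7 = F, p8 = T, p9 = T, p10 = F, p11 = F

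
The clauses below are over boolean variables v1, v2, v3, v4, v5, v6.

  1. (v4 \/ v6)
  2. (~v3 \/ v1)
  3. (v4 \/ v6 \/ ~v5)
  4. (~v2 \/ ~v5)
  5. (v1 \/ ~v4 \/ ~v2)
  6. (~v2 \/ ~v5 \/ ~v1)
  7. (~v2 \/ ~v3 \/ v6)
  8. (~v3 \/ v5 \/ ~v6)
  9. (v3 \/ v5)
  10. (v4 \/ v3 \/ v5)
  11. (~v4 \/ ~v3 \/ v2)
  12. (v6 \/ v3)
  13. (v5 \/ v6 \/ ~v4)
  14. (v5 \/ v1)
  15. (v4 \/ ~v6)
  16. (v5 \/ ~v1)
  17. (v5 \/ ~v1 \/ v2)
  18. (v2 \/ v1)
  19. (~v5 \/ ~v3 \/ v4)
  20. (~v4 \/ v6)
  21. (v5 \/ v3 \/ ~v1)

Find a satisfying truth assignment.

Set v1 = True and propagate.
  then v5 is forced to True.
  then v2 is forced to False.
Try v3 = False.
  then v6 is forced to True.
  then v4 is forced to True.

v1=T, v2=F, v3=F, v4=T, v5=T, v6=T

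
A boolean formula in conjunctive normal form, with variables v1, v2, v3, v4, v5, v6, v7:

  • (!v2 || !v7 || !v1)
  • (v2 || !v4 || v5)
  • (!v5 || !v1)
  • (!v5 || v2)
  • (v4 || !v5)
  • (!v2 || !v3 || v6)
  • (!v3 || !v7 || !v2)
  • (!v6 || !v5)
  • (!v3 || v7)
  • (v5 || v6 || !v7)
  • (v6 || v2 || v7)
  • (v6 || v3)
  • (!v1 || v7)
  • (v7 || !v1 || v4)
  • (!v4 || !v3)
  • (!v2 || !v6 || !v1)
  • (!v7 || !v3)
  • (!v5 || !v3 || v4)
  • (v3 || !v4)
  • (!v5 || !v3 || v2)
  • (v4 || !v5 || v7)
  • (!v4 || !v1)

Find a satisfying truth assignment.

v1 = 1, v2 = 0, v3 = 0, v4 = 0, v5 = 0, v6 = 1, v7 = 1

Branch on v1: take v1 = True.
  then v5 is forced to False.
  then v7 is forced to True.
  then v2 is forced to False.
  then v4 is forced to False.
  then v6 is forced to True.
  then v3 is forced to False.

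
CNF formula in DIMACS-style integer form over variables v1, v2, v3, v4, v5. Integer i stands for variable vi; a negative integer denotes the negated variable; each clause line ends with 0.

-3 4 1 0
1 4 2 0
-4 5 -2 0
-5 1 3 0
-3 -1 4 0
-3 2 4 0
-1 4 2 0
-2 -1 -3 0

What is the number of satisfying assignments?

Split on v1, then v4.
  v1=T, v4=T: 5 of the 8 assignments to (v2,v3,v5) work.
  v1=T, v4=F: remaining (v2,v3,v5) ∈ {(T,F,F); (T,F,T)} — 2.
  v1=F, v4=T: remaining (v2,v3,v5) ∈ {(F,F,F); (F,T,F); (F,T,T); (T,T,T)} — 4.
  v1=F, v4=F: remaining (v2,v3,v5) ∈ {(T,F,F)} — 1.
Total: 5 + 2 + 4 + 1 = 12.

12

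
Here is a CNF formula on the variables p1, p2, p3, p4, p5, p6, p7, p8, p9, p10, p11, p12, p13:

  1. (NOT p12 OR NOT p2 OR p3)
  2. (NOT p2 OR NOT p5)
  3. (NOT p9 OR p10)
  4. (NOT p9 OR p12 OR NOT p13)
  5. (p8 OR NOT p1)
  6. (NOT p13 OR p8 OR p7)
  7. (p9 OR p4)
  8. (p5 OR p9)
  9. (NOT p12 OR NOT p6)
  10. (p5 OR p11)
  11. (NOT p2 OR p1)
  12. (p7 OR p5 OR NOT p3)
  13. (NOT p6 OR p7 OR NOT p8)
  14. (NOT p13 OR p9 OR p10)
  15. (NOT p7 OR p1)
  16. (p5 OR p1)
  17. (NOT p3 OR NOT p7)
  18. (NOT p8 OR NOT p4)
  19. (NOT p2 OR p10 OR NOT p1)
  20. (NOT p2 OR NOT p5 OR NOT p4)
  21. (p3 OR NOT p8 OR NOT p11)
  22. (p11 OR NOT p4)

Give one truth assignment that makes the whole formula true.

Pure literal: p2 appears only negated; assign p2 = False.
Pure literal: p10 appears only positively; assign p10 = True.
Branch on p1: take p1 = False.
  then p7 is forced to False.
  then p5 is forced to True.
The remaining clauses are satisfied by p3 = False, p4 = False, p6 = True, p8 = False, p9 = True, p11 = False, p12 = False, p13 = False.

p1 = 0, p2 = 0, p3 = 0, p4 = 0, p5 = 1, p6 = 1, p7 = 0, p8 = 0, p9 = 1, p10 = 1, p11 = 0, p12 = 0, p13 = 0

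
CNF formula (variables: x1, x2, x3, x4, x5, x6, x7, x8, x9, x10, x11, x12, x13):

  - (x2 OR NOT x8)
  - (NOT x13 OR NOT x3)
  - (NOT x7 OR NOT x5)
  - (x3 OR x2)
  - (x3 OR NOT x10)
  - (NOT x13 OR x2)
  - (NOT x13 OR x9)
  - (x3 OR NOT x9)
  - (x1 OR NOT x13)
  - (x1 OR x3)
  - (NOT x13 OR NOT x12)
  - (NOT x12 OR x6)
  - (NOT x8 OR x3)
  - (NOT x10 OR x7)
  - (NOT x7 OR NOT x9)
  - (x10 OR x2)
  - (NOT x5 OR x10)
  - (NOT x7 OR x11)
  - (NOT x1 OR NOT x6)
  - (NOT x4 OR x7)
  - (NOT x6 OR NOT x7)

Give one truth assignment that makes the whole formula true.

x1 = T, x2 = T, x3 = T, x4 = F, x5 = F, x6 = F, x7 = T, x8 = F, x9 = F, x10 = T, x11 = T, x12 = F, x13 = F

Pure literal: x2 appears only positively; assign x2 = True.
x4 occurs only negated in the remaining clauses — set x4 = False.
Branch on x1: take x1 = True.
  then x6 is forced to False.
  then x12 is forced to False.
Try x3 = True.
  then x13 is forced to False.
Set x5 = False and propagate.
For the remaining variables, x7 = True, x8 = False, x9 = False, x10 = True, x11 = True works.
Check each clause:
  1. (x2 OR NOT x8) — NOT x8 is true.
  2. (NOT x13 OR NOT x3) — NOT x13 is true.
  3. (NOT x7 OR NOT x5) — NOT x5 is true.
  4. (x3 OR x2) — x2 is true.
  5. (NOT x10 OR x3) — x3 is true.
  6. (x2 OR NOT x13) — x2 is true.
  7. (NOT x13 OR x9) — NOT x13 is true.
  8. (NOT x9 OR x3) — x3 is true.
  9. (x1 OR NOT x13) — x1 is true.
  10. (x1 OR x3) — x1 is true.
  11. (NOT x13 OR NOT x12) — NOT x13 is true.
  12. (NOT x12 OR x6) — NOT x12 is true.
  13. (x3 OR NOT x8) — NOT x8 is true.
  14. (NOT x10 OR x7) — x7 is true.
  15. (NOT x9 OR NOT x7) — NOT x9 is true.
  16. (x10 OR x2) — x2 is true.
  17. (x10 OR NOT x5) — x10 is true.
  18. (x11 OR NOT x7) — x11 is true.
  19. (NOT x6 OR NOT x1) — NOT x6 is true.
  20. (x7 OR NOT x4) — NOT x4 is true.
  21. (NOT x6 OR NOT x7) — NOT x6 is true.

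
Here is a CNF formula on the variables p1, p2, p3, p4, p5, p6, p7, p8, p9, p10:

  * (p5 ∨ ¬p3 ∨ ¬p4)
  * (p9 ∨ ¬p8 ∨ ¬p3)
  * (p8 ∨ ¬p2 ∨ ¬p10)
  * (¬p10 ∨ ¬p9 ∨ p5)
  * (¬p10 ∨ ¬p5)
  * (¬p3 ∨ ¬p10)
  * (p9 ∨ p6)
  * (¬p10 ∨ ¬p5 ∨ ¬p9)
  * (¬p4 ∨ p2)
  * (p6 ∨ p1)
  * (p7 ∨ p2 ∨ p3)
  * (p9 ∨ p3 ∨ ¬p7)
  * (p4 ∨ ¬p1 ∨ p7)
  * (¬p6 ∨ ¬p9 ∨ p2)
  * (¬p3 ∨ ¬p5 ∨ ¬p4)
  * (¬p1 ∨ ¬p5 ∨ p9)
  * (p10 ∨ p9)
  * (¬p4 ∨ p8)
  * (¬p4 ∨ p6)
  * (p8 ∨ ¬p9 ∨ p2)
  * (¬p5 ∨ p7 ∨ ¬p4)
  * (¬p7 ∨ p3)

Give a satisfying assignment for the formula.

p1 = F  p2 = T  p3 = F  p4 = T  p5 = F  p6 = T  p7 = F  p8 = T  p9 = F  p10 = T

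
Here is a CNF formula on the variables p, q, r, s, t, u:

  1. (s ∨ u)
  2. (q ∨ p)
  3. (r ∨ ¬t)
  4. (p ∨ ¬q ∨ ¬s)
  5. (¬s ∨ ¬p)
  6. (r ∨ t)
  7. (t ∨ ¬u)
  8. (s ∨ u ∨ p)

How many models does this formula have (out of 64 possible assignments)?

3

The models are:
  p=F q=T r=T s=F t=T u=T
  p=T q=F r=T s=F t=T u=T
  p=T q=T r=T s=F t=T u=T
Count: 3.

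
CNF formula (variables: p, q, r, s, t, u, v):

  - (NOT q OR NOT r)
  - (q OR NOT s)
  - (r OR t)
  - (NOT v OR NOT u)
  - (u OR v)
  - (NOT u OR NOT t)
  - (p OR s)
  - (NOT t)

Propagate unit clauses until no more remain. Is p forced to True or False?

True

(NOT t) is a unit clause: t = False.
From (t OR r) and t = False: r = True.
(NOT r OR NOT q) with r = True leaves only NOT q, so q = False.
(NOT s OR q) with q = False leaves only NOT s, so s = False.
From (s OR p) and s = False: p = True.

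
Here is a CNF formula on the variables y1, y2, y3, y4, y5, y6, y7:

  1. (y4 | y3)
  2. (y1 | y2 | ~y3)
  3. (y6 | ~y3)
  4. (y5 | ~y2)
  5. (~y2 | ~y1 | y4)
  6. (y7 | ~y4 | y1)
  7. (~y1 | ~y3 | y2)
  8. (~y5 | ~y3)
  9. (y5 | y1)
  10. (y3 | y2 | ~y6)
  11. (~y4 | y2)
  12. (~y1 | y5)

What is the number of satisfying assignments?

The models are:
  y1=0 y2=1 y3=0 y4=1 y5=1 y6=0 y7=1
  y1=0 y2=1 y3=0 y4=1 y5=1 y6=1 y7=1
  y1=1 y2=1 y3=0 y4=1 y5=1 y6=0 y7=0
  y1=1 y2=1 y3=0 y4=1 y5=1 y6=0 y7=1
  y1=1 y2=1 y3=0 y4=1 y5=1 y6=1 y7=0
  y1=1 y2=1 y3=0 y4=1 y5=1 y6=1 y7=1
Count: 6.

6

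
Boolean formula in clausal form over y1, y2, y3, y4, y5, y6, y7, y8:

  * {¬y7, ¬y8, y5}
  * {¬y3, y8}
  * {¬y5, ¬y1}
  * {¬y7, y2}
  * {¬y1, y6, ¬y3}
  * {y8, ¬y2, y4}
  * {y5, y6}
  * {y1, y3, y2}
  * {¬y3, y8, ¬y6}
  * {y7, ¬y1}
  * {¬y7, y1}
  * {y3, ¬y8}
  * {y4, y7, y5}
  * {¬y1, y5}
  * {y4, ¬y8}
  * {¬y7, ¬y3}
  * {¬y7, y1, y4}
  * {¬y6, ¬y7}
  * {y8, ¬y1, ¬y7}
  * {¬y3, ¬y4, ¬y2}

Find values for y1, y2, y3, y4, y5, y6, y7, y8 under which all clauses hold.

Try y1 = False.
  then y7 is forced to False.
Try y2 = True.
Try y3 = False.
  then y8 is forced to False.
  then y4 is forced to True.
The remaining clauses are satisfied by y5 = True, y6 = False.
Every clause has at least one true literal under this assignment.

y1=F, y2=T, y3=F, y4=T, y5=T, y6=F, y7=F, y8=F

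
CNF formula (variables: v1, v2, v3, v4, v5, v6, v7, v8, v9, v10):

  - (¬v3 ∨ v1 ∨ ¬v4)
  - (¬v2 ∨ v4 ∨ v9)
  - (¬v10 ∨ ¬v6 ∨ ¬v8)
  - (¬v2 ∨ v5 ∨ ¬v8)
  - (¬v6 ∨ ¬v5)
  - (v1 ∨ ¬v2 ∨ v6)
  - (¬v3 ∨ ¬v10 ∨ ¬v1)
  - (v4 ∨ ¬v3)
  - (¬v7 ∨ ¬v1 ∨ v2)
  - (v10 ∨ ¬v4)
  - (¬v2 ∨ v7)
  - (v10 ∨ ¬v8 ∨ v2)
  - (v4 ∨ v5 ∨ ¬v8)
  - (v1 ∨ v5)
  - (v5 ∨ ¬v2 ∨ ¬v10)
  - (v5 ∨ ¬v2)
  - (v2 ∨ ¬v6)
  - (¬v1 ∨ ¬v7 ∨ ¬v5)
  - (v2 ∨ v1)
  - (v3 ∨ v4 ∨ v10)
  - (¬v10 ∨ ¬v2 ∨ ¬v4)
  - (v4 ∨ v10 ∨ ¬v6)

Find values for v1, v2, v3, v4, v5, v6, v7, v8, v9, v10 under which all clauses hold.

v1=True, v2=False, v3=False, v4=False, v5=True, v6=False, v7=False, v8=False, v9=False, v10=True

Check each clause:
  1. (¬v4 ∨ ¬v3 ∨ v1) — v1 is true.
  2. (v9 ∨ v4 ∨ ¬v2) — ¬v2 is true.
  3. (¬v6 ∨ ¬v10 ∨ ¬v8) — ¬v8 is true.
  4. (v5 ∨ ¬v2 ∨ ¬v8) — ¬v8 is true.
  5. (¬v6 ∨ ¬v5) — ¬v6 is true.
  6. (v1 ∨ v6 ∨ ¬v2) — v1 is true.
  7. (¬v3 ∨ ¬v10 ∨ ¬v1) — ¬v3 is true.
  8. (¬v3 ∨ v4) — ¬v3 is true.
  9. (v2 ∨ ¬v1 ∨ ¬v7) — ¬v7 is true.
  10. (v10 ∨ ¬v4) — v10 is true.
  11. (¬v2 ∨ v7) — ¬v2 is true.
  12. (v2 ∨ ¬v8 ∨ v10) — ¬v8 is true.
  13. (¬v8 ∨ v4 ∨ v5) — ¬v8 is true.
  14. (v5 ∨ v1) — v1 is true.
  15. (¬v2 ∨ v5 ∨ ¬v10) — v5 is true.
  16. (¬v2 ∨ v5) — v5 is true.
  17. (¬v6 ∨ v2) — ¬v6 is true.
  18. (¬v7 ∨ ¬v1 ∨ ¬v5) — ¬v7 is true.
  19. (v2 ∨ v1) — v1 is true.
  20. (v10 ∨ v3 ∨ v4) — v10 is true.
  21. (¬v4 ∨ ¬v2 ∨ ¬v10) — ¬v4 is true.
  22. (v4 ∨ ¬v6 ∨ v10) — v10 is true.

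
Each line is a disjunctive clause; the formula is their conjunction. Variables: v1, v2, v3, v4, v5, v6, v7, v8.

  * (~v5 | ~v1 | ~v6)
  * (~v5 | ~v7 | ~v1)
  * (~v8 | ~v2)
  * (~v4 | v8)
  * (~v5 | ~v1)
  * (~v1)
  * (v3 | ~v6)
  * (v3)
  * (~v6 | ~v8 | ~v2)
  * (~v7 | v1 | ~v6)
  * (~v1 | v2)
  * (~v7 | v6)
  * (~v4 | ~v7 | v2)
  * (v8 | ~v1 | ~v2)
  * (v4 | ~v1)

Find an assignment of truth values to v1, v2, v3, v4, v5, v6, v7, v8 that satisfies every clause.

Unit propagation: (~v1) forces v1 = False.
Unit propagation: (v3) forces v3 = True.
Pure literal: v4 appears only negated; assign v4 = False.
Pure literal: v7 appears only negated; assign v7 = False.
Try v2 = False.
v5, v6, v8 are now unconstrained; take v5 = False, v6 = True, v8 = True.
Every clause has at least one true literal under this assignment.

v1=0, v2=0, v3=1, v4=0, v5=0, v6=1, v7=0, v8=1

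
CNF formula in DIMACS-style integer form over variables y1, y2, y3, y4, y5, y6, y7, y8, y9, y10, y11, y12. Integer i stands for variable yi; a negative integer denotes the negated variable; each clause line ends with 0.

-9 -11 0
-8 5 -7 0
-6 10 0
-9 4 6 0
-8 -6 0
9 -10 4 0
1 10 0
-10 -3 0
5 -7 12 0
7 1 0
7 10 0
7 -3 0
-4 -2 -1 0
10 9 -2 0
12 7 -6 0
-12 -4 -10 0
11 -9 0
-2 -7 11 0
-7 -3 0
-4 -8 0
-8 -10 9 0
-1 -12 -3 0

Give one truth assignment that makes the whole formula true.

y1 = T, y2 = F, y3 = F, y4 = T, y5 = T, y6 = F, y7 = T, y8 = F, y9 = F, y10 = F, y11 = T, y12 = T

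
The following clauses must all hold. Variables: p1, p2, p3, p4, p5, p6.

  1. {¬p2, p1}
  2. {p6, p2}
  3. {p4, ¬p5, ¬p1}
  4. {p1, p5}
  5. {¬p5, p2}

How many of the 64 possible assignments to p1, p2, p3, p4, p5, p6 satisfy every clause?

16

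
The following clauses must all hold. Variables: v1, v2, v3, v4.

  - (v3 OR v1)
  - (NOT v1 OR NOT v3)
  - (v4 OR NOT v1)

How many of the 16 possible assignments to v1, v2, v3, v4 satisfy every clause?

Satisfying assignments:
  v1=F v2=F v3=T v4=F
  v1=F v2=F v3=T v4=T
  v1=F v2=T v3=T v4=F
  v1=F v2=T v3=T v4=T
  v1=T v2=F v3=F v4=T
  v1=T v2=T v3=F v4=T
Count: 6.

6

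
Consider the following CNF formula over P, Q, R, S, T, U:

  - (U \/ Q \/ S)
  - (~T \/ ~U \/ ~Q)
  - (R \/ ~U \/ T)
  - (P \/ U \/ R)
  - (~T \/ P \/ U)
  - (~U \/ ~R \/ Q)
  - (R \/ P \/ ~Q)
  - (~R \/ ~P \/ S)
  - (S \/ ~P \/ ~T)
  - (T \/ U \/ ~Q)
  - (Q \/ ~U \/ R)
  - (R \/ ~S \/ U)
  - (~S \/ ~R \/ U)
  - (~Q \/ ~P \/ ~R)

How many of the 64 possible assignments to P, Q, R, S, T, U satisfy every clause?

2

The models are:
  P=0 Q=1 R=1 S=0 T=0 U=1
  P=0 Q=1 R=1 S=1 T=0 U=1
That's 2 in total.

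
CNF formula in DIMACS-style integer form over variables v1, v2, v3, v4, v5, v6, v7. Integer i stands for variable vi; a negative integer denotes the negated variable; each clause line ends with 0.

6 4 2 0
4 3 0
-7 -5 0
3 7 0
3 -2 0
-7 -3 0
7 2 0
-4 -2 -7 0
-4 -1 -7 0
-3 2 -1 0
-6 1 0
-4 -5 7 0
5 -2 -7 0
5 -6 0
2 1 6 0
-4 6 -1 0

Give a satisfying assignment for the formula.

v1=False  v2=True  v3=True  v4=False  v5=True  v6=False  v7=False

Set v1 = False and propagate.
  then v6 is forced to False.
  then v2 is forced to True.
  then v3 is forced to True.
  then v7 is forced to False.
Try v4 = False.
v5 is now unconstrained; take v5 = True.
Every clause has at least one true literal under this assignment.
Check each clause:
  1. {v6, v4, v2} — v2 is true.
  2. {v4, v3} — v3 is true.
  3. {¬v7, ¬v5} — ¬v7 is true.
  4. {v3, v7} — v3 is true.
  5. {v3, ¬v2} — v3 is true.
  6. {¬v7, ¬v3} — ¬v7 is true.
  7. {v2, v7} — v2 is true.
  8. {¬v2, ¬v4, ¬v7} — ¬v7 is true.
  9. {¬v7, ¬v1, ¬v4} — ¬v7 is true.
  10. {v2, ¬v1, ¬v3} — v2 is true.
  11. {¬v6, v1} — ¬v6 is true.
  12. {¬v5, v7, ¬v4} — ¬v4 is true.
  13. {¬v2, ¬v7, v5} — ¬v7 is true.
  14. {v5, ¬v6} — ¬v6 is true.
  15. {v2, v1, v6} — v2 is true.
  16. {¬v4, v6, ¬v1} — ¬v4 is true.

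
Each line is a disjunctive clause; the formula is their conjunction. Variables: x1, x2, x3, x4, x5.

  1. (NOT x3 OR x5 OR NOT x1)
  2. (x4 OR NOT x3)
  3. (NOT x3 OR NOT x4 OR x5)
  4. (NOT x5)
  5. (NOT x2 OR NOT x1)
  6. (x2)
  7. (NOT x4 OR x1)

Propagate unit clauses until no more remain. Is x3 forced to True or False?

(NOT x5) is a unit clause: x5 = False.
Unit clause (x2) sets x2 = True.
(NOT x1 OR NOT x2): since x2 = True, the clause reduces to (NOT x1). x1 = False.
(x1 OR NOT x4): since x1 = False, the clause reduces to (NOT x4). x4 = False.
From (x4 OR NOT x3) and x4 = False: x3 = False.

False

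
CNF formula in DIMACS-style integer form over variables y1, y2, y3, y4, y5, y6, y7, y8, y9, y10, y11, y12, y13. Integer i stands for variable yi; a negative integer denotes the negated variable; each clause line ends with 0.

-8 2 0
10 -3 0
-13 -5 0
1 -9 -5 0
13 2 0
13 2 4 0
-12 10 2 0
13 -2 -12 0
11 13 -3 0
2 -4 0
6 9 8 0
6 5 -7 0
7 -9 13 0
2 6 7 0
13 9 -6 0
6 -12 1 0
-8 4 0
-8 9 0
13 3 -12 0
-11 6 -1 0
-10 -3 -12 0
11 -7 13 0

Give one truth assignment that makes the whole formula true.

Set y1 = False and propagate.
Set y2 = True and propagate.
For the remaining variables, y3 = False, y4 = False, y5 = False, y6 = True, y7 = True, y8 = False, y9 = False, y10 = False, y11 = False, y12 = True, y13 = True works.

y1=0, y2=1, y3=0, y4=0, y5=0, y6=1, y7=1, y8=0, y9=0, y10=0, y11=0, y12=1, y13=1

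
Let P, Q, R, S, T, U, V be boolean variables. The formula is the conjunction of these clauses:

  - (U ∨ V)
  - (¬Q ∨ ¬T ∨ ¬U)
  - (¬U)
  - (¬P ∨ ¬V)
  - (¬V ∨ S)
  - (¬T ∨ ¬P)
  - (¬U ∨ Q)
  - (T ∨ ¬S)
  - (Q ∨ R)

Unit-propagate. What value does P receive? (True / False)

False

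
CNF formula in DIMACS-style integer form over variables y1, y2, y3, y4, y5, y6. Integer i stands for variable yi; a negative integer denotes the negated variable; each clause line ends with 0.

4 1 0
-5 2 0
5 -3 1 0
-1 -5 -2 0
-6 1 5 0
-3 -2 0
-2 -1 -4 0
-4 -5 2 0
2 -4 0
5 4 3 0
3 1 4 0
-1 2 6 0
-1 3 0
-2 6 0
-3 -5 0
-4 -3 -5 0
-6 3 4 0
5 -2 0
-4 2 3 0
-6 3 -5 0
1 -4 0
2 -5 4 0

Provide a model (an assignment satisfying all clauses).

Branch on y1: take y1 = True.
  then y3 is forced to True.
  then y2 is forced to False.
  then y5 is forced to False.
  then y4 is forced to False.
  then y6 is forced to True.
Check each clause:
  1. (y1 ∨ y4) — y1 is true.
  2. (¬y5 ∨ y2) — ¬y5 is true.
  3. (¬y3 ∨ y1 ∨ y5) — y1 is true.
  4. (¬y1 ∨ ¬y5 ∨ ¬y2) — ¬y5 is true.
  5. (¬y6 ∨ y5 ∨ y1) — y1 is true.
  6. (¬y2 ∨ ¬y3) — ¬y2 is true.
  7. (¬y4 ∨ ¬y1 ∨ ¬y2) — ¬y4 is true.
  8. (¬y4 ∨ ¬y5 ∨ y2) — ¬y5 is true.
  9. (y2 ∨ ¬y4) — ¬y4 is true.
  10. (y4 ∨ y5 ∨ y3) — y3 is true.
  11. (y3 ∨ y1 ∨ y4) — y1 is true.
  12. (¬y1 ∨ y6 ∨ y2) — y6 is true.
  13. (y3 ∨ ¬y1) — y3 is true.
  14. (y6 ∨ ¬y2) — y6 is true.
  15. (¬y3 ∨ ¬y5) — ¬y5 is true.
  16. (¬y5 ∨ ¬y3 ∨ ¬y4) — ¬y5 is true.
  17. (y4 ∨ ¬y6 ∨ y3) — y3 is true.
  18. (y5 ∨ ¬y2) — ¬y2 is true.
  19. (y2 ∨ ¬y4 ∨ y3) — y3 is true.
  20. (y3 ∨ ¬y5 ∨ ¬y6) — y3 is true.
  21. (¬y4 ∨ y1) — y1 is true.
  22. (¬y5 ∨ y2 ∨ y4) — ¬y5 is true.

y1 = 1, y2 = 0, y3 = 1, y4 = 0, y5 = 0, y6 = 1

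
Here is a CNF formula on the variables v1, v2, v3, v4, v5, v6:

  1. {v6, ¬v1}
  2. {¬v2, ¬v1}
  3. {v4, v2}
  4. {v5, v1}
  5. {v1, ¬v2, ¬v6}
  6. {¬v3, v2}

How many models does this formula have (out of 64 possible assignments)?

Satisfying assignments:
  v1=0 v2=0 v3=0 v4=1 v5=1 v6=0
  v1=0 v2=0 v3=0 v4=1 v5=1 v6=1
  v1=0 v2=1 v3=0 v4=0 v5=1 v6=0
  v1=0 v2=1 v3=0 v4=1 v5=1 v6=0
  v1=0 v2=1 v3=1 v4=0 v5=1 v6=0
  v1=0 v2=1 v3=1 v4=1 v5=1 v6=0
  v1=1 v2=0 v3=0 v4=1 v5=0 v6=1
  v1=1 v2=0 v3=0 v4=1 v5=1 v6=1
Count: 8.

8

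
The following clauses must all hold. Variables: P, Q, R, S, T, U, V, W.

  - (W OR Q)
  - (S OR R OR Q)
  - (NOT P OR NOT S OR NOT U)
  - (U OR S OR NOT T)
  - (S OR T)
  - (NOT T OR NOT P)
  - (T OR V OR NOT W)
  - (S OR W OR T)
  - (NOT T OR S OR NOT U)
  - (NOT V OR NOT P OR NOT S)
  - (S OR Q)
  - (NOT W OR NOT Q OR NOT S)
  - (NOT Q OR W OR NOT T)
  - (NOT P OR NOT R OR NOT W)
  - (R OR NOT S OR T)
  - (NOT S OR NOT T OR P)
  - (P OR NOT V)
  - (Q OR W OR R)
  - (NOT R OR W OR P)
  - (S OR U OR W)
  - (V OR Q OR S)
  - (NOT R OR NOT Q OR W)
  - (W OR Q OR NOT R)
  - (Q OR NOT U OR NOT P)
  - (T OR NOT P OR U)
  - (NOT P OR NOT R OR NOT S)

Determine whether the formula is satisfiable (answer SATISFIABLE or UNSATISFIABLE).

UNSATISFIABLE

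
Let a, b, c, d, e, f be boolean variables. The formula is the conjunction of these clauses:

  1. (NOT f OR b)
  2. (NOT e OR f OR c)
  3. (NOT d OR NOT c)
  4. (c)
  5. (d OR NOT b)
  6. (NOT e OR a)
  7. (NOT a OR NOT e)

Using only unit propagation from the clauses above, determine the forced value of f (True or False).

Unit clause (c) sets c = True.
In (NOT c OR NOT d), NOT c is now false; NOT d must hold, so d = False.
(NOT b OR d): since d = False, the clause reduces to (NOT b). b = False.
In (b OR NOT f), b is now false; NOT f must hold, so f = False.

False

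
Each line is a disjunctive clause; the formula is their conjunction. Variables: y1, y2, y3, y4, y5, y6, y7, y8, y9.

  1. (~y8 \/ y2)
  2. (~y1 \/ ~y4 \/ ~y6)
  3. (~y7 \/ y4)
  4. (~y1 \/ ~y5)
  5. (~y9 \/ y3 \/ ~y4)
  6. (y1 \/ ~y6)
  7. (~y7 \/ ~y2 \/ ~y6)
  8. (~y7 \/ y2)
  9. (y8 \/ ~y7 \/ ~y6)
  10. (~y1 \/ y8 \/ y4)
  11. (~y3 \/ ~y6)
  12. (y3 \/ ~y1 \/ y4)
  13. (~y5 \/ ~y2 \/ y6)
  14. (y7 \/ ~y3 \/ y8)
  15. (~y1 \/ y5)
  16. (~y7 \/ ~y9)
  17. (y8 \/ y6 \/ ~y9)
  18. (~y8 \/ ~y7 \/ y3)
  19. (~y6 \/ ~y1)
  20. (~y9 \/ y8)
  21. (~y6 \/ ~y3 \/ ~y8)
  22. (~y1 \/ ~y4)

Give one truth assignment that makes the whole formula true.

y1 = 0, y2 = 0, y3 = 0, y4 = 0, y5 = 1, y6 = 0, y7 = 0, y8 = 0, y9 = 0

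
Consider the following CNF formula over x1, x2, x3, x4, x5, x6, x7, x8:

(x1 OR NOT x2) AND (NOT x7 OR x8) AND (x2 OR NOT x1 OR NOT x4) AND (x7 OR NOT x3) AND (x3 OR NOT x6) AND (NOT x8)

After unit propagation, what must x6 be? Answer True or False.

Unit clause (NOT x8) sets x8 = False.
(x8 OR NOT x7) with x8 = False leaves only NOT x7, so x7 = False.
In (NOT x3 OR x7), x7 is now false; NOT x3 must hold, so x3 = False.
(x3 OR NOT x6): since x3 = False, the clause reduces to (NOT x6). x6 = False.

False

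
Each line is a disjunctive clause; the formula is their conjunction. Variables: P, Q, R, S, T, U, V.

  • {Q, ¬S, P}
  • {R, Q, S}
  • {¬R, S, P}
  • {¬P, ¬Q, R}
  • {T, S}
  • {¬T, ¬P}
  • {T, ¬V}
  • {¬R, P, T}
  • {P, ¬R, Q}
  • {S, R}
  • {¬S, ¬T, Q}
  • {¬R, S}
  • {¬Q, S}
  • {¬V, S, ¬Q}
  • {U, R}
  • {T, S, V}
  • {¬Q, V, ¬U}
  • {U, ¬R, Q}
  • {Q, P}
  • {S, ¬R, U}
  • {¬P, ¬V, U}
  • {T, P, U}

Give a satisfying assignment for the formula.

P=False, Q=True, R=False, S=True, T=True, U=True, V=True

Set P = False and propagate.
  then Q is forced to True.
  then S is forced to True.
For the remaining variables, R = False, T = True, U = True, V = True works.
Check each clause:
  1. {Q, ¬S, P} — Q is true.
  2. {R, Q, S} — Q is true.
  3. {P, S, ¬R} — S is true.
  4. {R, ¬P, ¬Q} — ¬P is true.
  5. {T, S} — S is true.
  6. {¬P, ¬T} — ¬P is true.
  7. {T, ¬V} — T is true.
  8. {¬R, P, T} — T is true.
  9. {¬R, Q, P} — Q is true.
  10. {R, S} — S is true.
  11. {Q, ¬S, ¬T} — Q is true.
  12. {¬R, S} — S is true.
  13. {¬Q, S} — S is true.
  14. {¬Q, S, ¬V} — S is true.
  15. {R, U} — U is true.
  16. {T, V, S} — S is true.
  17. {V, ¬Q, ¬U} — V is true.
  18. {U, ¬R, Q} — Q is true.
  19. {Q, P} — Q is true.
  20. {U, ¬R, S} — S is true.
  21. {¬P, U, ¬V} — U is true.
  22. {P, U, T} — T is true.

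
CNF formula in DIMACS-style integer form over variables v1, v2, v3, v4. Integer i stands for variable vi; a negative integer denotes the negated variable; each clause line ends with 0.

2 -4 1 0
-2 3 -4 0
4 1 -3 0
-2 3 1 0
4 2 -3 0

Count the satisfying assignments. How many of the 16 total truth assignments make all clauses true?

8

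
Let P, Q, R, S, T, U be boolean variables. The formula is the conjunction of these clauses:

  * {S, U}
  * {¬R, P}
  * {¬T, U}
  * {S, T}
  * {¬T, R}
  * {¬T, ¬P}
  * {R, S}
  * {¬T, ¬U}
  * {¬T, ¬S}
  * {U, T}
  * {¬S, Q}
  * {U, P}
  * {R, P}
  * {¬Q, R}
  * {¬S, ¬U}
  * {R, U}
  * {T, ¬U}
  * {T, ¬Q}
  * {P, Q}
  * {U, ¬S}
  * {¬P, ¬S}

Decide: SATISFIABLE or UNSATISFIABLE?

UNSATISFIABLE

T = True:
  propagation gives U=True; an empty clause results — contradiction.
T = False:
  propagation gives S=True, U=True; an empty clause results — contradiction.
Every branch closes, so no satisfying assignment exists.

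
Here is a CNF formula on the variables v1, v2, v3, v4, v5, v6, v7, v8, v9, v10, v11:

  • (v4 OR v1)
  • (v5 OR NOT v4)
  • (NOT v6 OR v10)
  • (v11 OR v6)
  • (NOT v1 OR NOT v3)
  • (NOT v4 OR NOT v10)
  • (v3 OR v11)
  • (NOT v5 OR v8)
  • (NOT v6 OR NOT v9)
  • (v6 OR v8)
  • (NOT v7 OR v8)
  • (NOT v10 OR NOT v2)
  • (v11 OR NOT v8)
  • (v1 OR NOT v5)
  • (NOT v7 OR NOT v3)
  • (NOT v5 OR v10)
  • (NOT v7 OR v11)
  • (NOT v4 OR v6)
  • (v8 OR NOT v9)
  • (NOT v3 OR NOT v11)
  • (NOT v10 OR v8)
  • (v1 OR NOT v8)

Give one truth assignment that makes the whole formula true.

v1 = True, v2 = False, v3 = False, v4 = False, v5 = False, v6 = False, v7 = False, v8 = True, v9 = True, v10 = False, v11 = True

Check each clause:
  1. (v1 OR v4) — v1 is true.
  2. (NOT v4 OR v5) — NOT v4 is true.
  3. (v10 OR NOT v6) — NOT v6 is true.
  4. (v11 OR v6) — v11 is true.
  5. (NOT v1 OR NOT v3) — NOT v3 is true.
  6. (NOT v10 OR NOT v4) — NOT v4 is true.
  7. (v11 OR v3) — v11 is true.
  8. (NOT v5 OR v8) — v8 is true.
  9. (NOT v9 OR NOT v6) — NOT v6 is true.
  10. (v8 OR v6) — v8 is true.
  11. (v8 OR NOT v7) — v8 is true.
  12. (NOT v10 OR NOT v2) — NOT v2 is true.
  13. (NOT v8 OR v11) — v11 is true.
  14. (NOT v5 OR v1) — v1 is true.
  15. (NOT v7 OR NOT v3) — NOT v7 is true.
  16. (v10 OR NOT v5) — NOT v5 is true.
  17. (v11 OR NOT v7) — NOT v7 is true.
  18. (NOT v4 OR v6) — NOT v4 is true.
  19. (v8 OR NOT v9) — v8 is true.
  20. (NOT v11 OR NOT v3) — NOT v3 is true.
  21. (NOT v10 OR v8) — v8 is true.
  22. (NOT v8 OR v1) — v1 is true.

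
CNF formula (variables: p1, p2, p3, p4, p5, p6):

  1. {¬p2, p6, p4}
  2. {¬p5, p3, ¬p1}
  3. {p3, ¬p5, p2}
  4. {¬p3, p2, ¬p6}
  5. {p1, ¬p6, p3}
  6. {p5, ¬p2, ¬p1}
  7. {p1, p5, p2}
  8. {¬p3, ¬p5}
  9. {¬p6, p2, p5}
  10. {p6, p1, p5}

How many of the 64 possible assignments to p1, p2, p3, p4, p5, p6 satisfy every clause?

7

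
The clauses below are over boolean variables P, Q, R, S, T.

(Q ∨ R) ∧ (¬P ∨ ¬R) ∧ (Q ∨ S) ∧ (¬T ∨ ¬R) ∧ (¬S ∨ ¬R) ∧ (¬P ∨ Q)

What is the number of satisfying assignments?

9

Case analysis on R and Q:
  R=T, Q=T: remaining (P,S,T) ∈ {(F,F,F)} — 1.
  R=T, Q=F: a clause becomes empty — 0.
  R=F, Q=T: P, S, T free → 2^3 = 8.
  R=F, Q=F: a clause becomes empty — 0.
Total: 1 + 0 + 8 + 0 = 9.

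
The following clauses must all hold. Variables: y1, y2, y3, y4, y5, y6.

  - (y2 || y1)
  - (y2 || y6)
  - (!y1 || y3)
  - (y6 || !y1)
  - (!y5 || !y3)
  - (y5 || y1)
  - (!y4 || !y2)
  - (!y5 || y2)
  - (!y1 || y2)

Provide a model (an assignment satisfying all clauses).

y1 = False, y2 = True, y3 = False, y4 = False, y5 = True, y6 = True

Check each clause:
  1. (y2 || y1) — y2 is true.
  2. (y2 || y6) — y2 is true.
  3. (y3 || !y1) — !y1 is true.
  4. (!y1 || y6) — !y1 is true.
  5. (!y3 || !y5) — !y3 is true.
  6. (y5 || y1) — y5 is true.
  7. (!y4 || !y2) — !y4 is true.
  8. (!y5 || y2) — y2 is true.
  9. (y2 || !y1) — y2 is true.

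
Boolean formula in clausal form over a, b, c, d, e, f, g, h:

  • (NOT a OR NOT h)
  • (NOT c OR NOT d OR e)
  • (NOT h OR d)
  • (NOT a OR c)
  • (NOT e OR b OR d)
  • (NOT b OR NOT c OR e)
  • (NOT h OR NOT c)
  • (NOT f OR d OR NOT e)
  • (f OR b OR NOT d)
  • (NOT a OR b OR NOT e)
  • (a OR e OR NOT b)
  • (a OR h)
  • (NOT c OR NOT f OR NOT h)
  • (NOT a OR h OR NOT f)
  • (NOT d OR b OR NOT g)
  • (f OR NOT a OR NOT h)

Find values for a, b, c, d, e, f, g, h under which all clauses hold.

a=0, b=1, c=0, d=1, e=1, f=0, g=0, h=1

g occurs only negated in the remaining clauses — set g = False.
Try a = False.
  then h is forced to True.
  then d is forced to True.
  then c is forced to False.
Branch on b: take b = True.
  then e is forced to True.
f is now unconstrained; take f = False.
Every clause has at least one true literal under this assignment.
Check each clause:
  1. (NOT a OR NOT h) — NOT a is true.
  2. (NOT c OR NOT d OR e) — e is true.
  3. (d OR NOT h) — d is true.
  4. (NOT a OR c) — NOT a is true.
  5. (d OR NOT e OR b) — b is true.
  6. (e OR NOT b OR NOT c) — NOT c is true.
  7. (NOT h OR NOT c) — NOT c is true.
  8. (NOT e OR NOT f OR d) — NOT f is true.
  9. (NOT d OR b OR f) — b is true.
  10. (NOT e OR b OR NOT a) — b is true.
  11. (NOT b OR e OR a) — e is true.
  12. (a OR h) — h is true.
  13. (NOT f OR NOT h OR NOT c) — NOT f is true.
  14. (NOT f OR h OR NOT a) — h is true.
  15. (NOT g OR NOT d OR b) — NOT g is true.
  16. (NOT a OR NOT h OR f) — NOT a is true.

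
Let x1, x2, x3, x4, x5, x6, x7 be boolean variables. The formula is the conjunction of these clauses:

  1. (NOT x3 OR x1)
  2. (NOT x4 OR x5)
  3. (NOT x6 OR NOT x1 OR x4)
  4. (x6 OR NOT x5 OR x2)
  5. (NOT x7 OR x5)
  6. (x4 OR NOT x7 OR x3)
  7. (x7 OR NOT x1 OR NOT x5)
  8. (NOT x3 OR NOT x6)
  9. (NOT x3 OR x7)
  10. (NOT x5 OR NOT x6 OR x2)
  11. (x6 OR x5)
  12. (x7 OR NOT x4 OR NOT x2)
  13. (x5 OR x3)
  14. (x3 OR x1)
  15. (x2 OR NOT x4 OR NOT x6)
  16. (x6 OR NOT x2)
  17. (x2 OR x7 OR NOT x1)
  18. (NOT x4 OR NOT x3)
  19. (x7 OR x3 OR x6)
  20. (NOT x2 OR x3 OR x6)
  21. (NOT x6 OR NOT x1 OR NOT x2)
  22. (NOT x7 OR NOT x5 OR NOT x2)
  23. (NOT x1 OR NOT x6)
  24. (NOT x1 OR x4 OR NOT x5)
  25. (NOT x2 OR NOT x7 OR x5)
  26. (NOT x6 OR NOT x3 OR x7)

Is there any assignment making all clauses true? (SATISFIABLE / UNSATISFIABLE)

UNSATISFIABLE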